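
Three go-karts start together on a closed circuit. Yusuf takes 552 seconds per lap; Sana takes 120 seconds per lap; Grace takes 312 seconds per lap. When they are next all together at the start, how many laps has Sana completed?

All finish a whole number of cycles simultaneously at t = LCM of the periods.
552 = 2^3 × 3 × 23
120 = 2^3 × 3 × 5
312 = 2^3 × 3 × 13
LCM(552, 120, 312) = 2^3 × 3 × 5 × 13 × 23 = 35880.
Laps for period 120: 35880 / 120 = 299.

299 laps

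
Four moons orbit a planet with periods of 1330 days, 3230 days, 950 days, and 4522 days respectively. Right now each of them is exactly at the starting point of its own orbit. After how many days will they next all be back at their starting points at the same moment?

They coincide at every common multiple of the periods; the first is the LCM.
1330 = 2 × 5 × 7 × 19
3230 = 2 × 5 × 17 × 19
950 = 2 × 5^2 × 19
4522 = 2 × 7 × 17 × 19
LCM(1330, 3230, 950, 4522) = 2 × 5^2 × 7 × 17 × 19 = 113050.

113050 days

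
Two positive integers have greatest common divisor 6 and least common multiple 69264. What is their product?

For any two positive integers, gcd × lcm = product = 6 × 69264 = 415584.

415584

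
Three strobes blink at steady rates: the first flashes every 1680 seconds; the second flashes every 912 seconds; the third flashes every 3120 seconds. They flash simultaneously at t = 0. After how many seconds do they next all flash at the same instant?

They coincide at every common multiple of the periods; the first is the LCM.
1680 = 2^4 × 3 × 5 × 7
912 = 2^4 × 3 × 19
3120 = 2^4 × 3 × 5 × 13
LCM(1680, 912, 3120) = 2^4 × 3 × 5 × 7 × 13 × 19 = 414960.

414960 seconds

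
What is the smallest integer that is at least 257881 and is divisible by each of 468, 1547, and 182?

278460

The integer must be a common multiple of 468, 1547, and 182, so a multiple of their LCM.
468 = 2^2 × 3^2 × 13
1547 = 7 × 13 × 17
182 = 2 × 7 × 13
LCM(468, 1547, 182) = 2^2 × 3^2 × 7 × 13 × 17 = 55692.
Smallest multiple of 55692 that is ≥ 257881: ⌈257881/55692⌉ × 55692 = 5 × 55692 = 278460.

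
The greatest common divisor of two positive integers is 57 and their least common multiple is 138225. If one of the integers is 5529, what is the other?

1425

For two integers, gcd × lcm = product, so the other is (57 × 138225) / 5529 = 7878825 / 5529 = 1425.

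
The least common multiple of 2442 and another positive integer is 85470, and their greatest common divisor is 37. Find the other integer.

1295

gcd × lcm = product of the two integers, so the other integer is (37 × 85470) / 2442 = 1295.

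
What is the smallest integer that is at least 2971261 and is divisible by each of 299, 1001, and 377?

The integer must be a common multiple of 299, 1001, and 377, so a multiple of their LCM.
299 = 13 × 23
1001 = 7 × 11 × 13
377 = 13 × 29
LCM(299, 1001, 377) = 7 × 11 × 13 × 23 × 29 = 667667.
Smallest multiple of 667667 that is ≥ 2971261: ⌈2971261/667667⌉ × 667667 = 5 × 667667 = 3338335.

3338335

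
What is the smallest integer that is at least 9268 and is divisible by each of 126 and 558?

11718

The integer must be a common multiple of 126 and 558, so a multiple of their LCM.
126 = 2 × 3^2 × 7
558 = 2 × 3^2 × 31
LCM(126, 558) = 2 × 3^2 × 7 × 31 = 3906.
Smallest multiple of 3906 that is ≥ 9268: ⌈9268/3906⌉ × 3906 = 3 × 3906 = 11718.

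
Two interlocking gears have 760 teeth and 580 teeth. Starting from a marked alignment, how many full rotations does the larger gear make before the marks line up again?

The first common completion time is the LCM of the periods.
760 = 2^3 × 5 × 19
580 = 2^2 × 5 × 29
LCM(760, 580) = 2^3 × 5 × 19 × 29 = 22040.
Rotations for period 760: 22040 / 760 = 29.

29 rotations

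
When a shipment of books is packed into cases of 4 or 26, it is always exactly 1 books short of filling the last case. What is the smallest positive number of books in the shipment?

51

Being 1 short of a full case of size k means N ≡ −1 (mod k), i.e. N + 1 is a multiple of each size.
4 = 2^2
26 = 2 × 13
LCM(4, 26) = 2^2 × 13 = 52.
Smallest positive N is 52 − 1 = 51.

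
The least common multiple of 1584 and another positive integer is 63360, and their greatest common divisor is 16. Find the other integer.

gcd × lcm = product of the two integers, so the other integer is (16 × 63360) / 1584 = 640.

640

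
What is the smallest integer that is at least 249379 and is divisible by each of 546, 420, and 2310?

300300

The integer must be a common multiple of 546, 420, and 2310, so a multiple of their LCM.
546 = 2 × 3 × 7 × 13
420 = 2^2 × 3 × 5 × 7
2310 = 2 × 3 × 5 × 7 × 11
LCM(546, 420, 2310) = 2^2 × 3 × 5 × 7 × 11 × 13 = 60060.
Smallest multiple of 60060 that is ≥ 249379: ⌈249379/60060⌉ × 60060 = 5 × 60060 = 300300.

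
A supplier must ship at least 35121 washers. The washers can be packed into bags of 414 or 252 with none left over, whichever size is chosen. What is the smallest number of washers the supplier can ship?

The number of washers must be a common multiple of 414 and 252, so a multiple of their LCM.
414 = 2 × 3^2 × 23
252 = 2^2 × 3^2 × 7
LCM(414, 252) = 2^2 × 3^2 × 7 × 23 = 5796.
Smallest multiple of 5796 that is ≥ 35121: ⌈35121/5796⌉ × 5796 = 7 × 5796 = 40572.

40572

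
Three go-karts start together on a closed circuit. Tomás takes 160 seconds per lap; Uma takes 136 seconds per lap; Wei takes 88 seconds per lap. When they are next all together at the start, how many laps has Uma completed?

220 laps

They are all back at their starting positions together after one LCM of the periods.
160 = 2^5 × 5
136 = 2^3 × 17
88 = 2^3 × 11
LCM(160, 136, 88) = 2^5 × 5 × 11 × 17 = 29920.
Laps for period 136: 29920 / 136 = 220.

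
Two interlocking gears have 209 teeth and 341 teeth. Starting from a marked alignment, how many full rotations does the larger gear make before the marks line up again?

They are all back at their starting positions together after one LCM of the periods.
209 = 11 × 19
341 = 11 × 31
LCM(209, 341) = 11 × 19 × 31 = 6479.
Rotations for period 341: 6479 / 341 = 19.

19 rotations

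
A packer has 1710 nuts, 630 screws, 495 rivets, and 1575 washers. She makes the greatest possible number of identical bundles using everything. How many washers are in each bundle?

35

Number of bundles = gcd(1710, 630, 495, 1575).
1710 = 2 × 3^2 × 5 × 19
630 = 2 × 3^2 × 5 × 7
495 = 3^2 × 5 × 11
1575 = 3^2 × 5^2 × 7
gcd(1710, 630, 495, 1575) = 3^2 × 5 = 45.
washers per bundle = 1575 / 45 = 35.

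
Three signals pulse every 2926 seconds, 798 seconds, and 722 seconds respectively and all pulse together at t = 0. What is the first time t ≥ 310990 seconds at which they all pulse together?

333564 seconds

Joint pulses occur at multiples of LCM(2926, 798, 722).
2926 = 2 × 7 × 11 × 19
798 = 2 × 3 × 7 × 19
722 = 2 × 19^2
LCM(2926, 798, 722) = 2 × 3 × 7 × 11 × 19^2 = 166782.
Smallest multiple of 166782 that is ≥ 310990: ⌈310990/166782⌉ × 166782 = 2 × 166782 = 333564.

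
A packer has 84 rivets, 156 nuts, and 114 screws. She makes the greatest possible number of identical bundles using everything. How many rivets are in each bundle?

Number of bundles = gcd(84, 156, 114).
84 = 2^2 × 3 × 7
156 = 2^2 × 3 × 13
114 = 2 × 3 × 19
gcd(84, 156, 114) = 2 × 3 = 6.
rivets per bundle = 84 / 6 = 14.

14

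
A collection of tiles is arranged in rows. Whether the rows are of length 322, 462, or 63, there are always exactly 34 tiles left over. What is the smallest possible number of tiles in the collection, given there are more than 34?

N − 34 must be a common multiple of 322, 462, and 63.
322 = 2 × 7 × 23
462 = 2 × 3 × 7 × 11
63 = 3^2 × 7
LCM(322, 462, 63) = 2 × 3^2 × 7 × 11 × 23 = 31878.
Smallest N > 34 is LCM + 34 = 31878 + 34 = 31912.

31912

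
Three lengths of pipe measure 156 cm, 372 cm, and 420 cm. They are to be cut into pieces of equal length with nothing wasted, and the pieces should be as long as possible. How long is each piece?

Each piece length must divide every original length, so the longest possible is gcd(156, 372, 420).
156 = 2^2 × 3 × 13
372 = 2^2 × 3 × 31
420 = 2^2 × 3 × 5 × 7
gcd(156, 372, 420) = 2^2 × 3 = 12.

12 cm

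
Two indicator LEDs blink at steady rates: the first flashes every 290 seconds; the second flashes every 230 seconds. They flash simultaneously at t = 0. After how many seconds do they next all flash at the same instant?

6670 seconds

We need the least common multiple of the intervals.
290 = 2 × 5 × 29
230 = 2 × 5 × 23
LCM(290, 230) = 2 × 5 × 23 × 29 = 6670.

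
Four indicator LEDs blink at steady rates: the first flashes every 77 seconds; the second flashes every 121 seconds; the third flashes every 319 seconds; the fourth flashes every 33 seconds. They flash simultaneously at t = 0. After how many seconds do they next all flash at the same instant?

73689 seconds

The first simultaneous occurrence is after LCM of the individual periods.
77 = 7 × 11
121 = 11^2
319 = 11 × 29
33 = 3 × 11
LCM(77, 121, 319, 33) = 3 × 7 × 11^2 × 29 = 73689.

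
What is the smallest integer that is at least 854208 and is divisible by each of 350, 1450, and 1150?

The integer must be a common multiple of 350, 1450, and 1150, so a multiple of their LCM.
350 = 2 × 5^2 × 7
1450 = 2 × 5^2 × 29
1150 = 2 × 5^2 × 23
LCM(350, 1450, 1150) = 2 × 5^2 × 7 × 23 × 29 = 233450.
Smallest multiple of 233450 that is ≥ 854208: ⌈854208/233450⌉ × 233450 = 4 × 233450 = 933800.

933800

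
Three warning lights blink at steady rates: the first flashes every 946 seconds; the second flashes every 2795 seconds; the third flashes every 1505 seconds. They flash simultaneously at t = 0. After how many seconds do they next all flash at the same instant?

We need the least common multiple of the intervals.
946 = 2 × 11 × 43
2795 = 5 × 13 × 43
1505 = 5 × 7 × 43
LCM(946, 2795, 1505) = 2 × 5 × 7 × 11 × 13 × 43 = 430430.

430430 seconds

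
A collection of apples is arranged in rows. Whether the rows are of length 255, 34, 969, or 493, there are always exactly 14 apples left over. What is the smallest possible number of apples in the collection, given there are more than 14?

N − 14 must be a common multiple of 255, 34, 969, and 493.
255 = 3 × 5 × 17
34 = 2 × 17
969 = 3 × 17 × 19
493 = 17 × 29
LCM(255, 34, 969, 493) = 2 × 3 × 5 × 17 × 19 × 29 = 281010.
Smallest N > 14 is LCM + 14 = 281010 + 14 = 281024.

281024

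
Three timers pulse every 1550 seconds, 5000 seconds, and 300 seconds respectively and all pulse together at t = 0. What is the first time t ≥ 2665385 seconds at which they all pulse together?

Joint pulses occur at multiples of LCM(1550, 5000, 300).
1550 = 2 × 5^2 × 31
5000 = 2^3 × 5^4
300 = 2^2 × 3 × 5^2
LCM(1550, 5000, 300) = 2^3 × 3 × 5^4 × 31 = 465000.
Smallest multiple of 465000 that is ≥ 2665385: ⌈2665385/465000⌉ × 465000 = 6 × 465000 = 2790000.

2790000 seconds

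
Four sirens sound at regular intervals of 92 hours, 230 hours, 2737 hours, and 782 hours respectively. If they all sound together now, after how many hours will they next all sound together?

54740 hours

The first simultaneous occurrence is after LCM of the individual periods.
92 = 2^2 × 23
230 = 2 × 5 × 23
2737 = 7 × 17 × 23
782 = 2 × 17 × 23
LCM(92, 230, 2737, 782) = 2^2 × 5 × 7 × 17 × 23 = 54740.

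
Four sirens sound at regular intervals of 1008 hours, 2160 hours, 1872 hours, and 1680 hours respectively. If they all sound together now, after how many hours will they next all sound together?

196560 hours

The first simultaneous occurrence is after LCM of the individual periods.
1008 = 2^4 × 3^2 × 7
2160 = 2^4 × 3^3 × 5
1872 = 2^4 × 3^2 × 13
1680 = 2^4 × 3 × 5 × 7
LCM(1008, 2160, 1872, 1680) = 2^4 × 3^3 × 5 × 7 × 13 = 196560.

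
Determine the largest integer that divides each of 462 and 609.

462 = 2 × 3 × 7 × 11
609 = 3 × 7 × 29
gcd(462, 609) = 3 × 7 = 21.

21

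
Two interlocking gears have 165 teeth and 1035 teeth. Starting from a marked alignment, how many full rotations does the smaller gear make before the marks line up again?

The first common completion time is the LCM of the periods.
165 = 3 × 5 × 11
1035 = 3^2 × 5 × 23
LCM(165, 1035) = 3^2 × 5 × 11 × 23 = 11385.
Rotations for period 165: 11385 / 165 = 69.

69 rotations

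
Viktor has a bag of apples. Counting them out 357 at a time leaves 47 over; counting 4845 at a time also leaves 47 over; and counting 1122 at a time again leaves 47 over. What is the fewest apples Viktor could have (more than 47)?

N − 47 must be a common multiple of 357, 4845, and 1122.
357 = 3 × 7 × 17
4845 = 3 × 5 × 17 × 19
1122 = 2 × 3 × 11 × 17
LCM(357, 4845, 1122) = 2 × 3 × 5 × 7 × 11 × 17 × 19 = 746130.
Smallest N > 47 is LCM + 47 = 746130 + 47 = 746177.

746177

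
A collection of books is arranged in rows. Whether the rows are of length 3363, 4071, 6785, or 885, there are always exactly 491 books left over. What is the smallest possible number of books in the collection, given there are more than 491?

N − 491 must be a common multiple of 3363, 4071, 6785, and 885.
3363 = 3 × 19 × 59
4071 = 3 × 23 × 59
6785 = 5 × 23 × 59
885 = 3 × 5 × 59
LCM(3363, 4071, 6785, 885) = 3 × 5 × 19 × 23 × 59 = 386745.
Smallest N > 491 is LCM + 491 = 386745 + 491 = 387236.

387236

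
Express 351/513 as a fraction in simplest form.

13/19

351 = 3^3 × 13
513 = 3^3 × 19
gcd(351, 513) = 3^3 = 27.
Divide numerator and denominator by 27: 351/513 = 13/19.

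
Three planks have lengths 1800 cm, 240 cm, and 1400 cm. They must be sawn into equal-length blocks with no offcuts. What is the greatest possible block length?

40 cm

This is the greatest common divisor of 1800, 240, and 1400.
1800 = 2^3 × 3^2 × 5^2
240 = 2^4 × 3 × 5
1400 = 2^3 × 5^2 × 7
gcd(1800, 240, 1400) = 2^3 × 5 = 40.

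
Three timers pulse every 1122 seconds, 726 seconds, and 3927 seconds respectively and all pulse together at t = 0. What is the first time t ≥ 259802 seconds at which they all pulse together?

Joint pulses occur at multiples of LCM(1122, 726, 3927).
1122 = 2 × 3 × 11 × 17
726 = 2 × 3 × 11^2
3927 = 3 × 7 × 11 × 17
LCM(1122, 726, 3927) = 2 × 3 × 7 × 11^2 × 17 = 86394.
Smallest multiple of 86394 that is ≥ 259802: ⌈259802/86394⌉ × 86394 = 4 × 86394 = 345576.

345576 seconds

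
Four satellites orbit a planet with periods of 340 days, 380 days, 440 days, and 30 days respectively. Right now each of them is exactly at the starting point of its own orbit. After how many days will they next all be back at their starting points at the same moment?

They coincide at every common multiple of the periods; the first is the LCM.
340 = 2^2 × 5 × 17
380 = 2^2 × 5 × 19
440 = 2^3 × 5 × 11
30 = 2 × 3 × 5
LCM(340, 380, 440, 30) = 2^3 × 3 × 5 × 11 × 17 × 19 = 426360.

426360 days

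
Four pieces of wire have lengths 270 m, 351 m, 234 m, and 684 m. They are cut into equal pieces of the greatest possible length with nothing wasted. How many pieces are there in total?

Piece length = gcd(270, 351, 234, 684).
270 = 2 × 3^3 × 5
351 = 3^3 × 13
234 = 2 × 3^2 × 13
684 = 2^2 × 3^2 × 19
gcd(270, 351, 234, 684) = 3^2 = 9.
Total pieces = 270/9 + 351/9 + 234/9 + 684/9 = 30 + 39 + 26 + 76 = 171.

171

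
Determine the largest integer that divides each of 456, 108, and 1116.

12

456 = 2^3 × 3 × 19
108 = 2^2 × 3^3
1116 = 2^2 × 3^2 × 31
gcd(456, 108, 1116) = 2^2 × 3 = 12.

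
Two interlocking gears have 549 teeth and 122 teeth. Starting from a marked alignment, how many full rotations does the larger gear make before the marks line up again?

2 rotations

They are all back at their starting positions together after one LCM of the periods.
549 = 3^2 × 61
122 = 2 × 61
LCM(549, 122) = 2 × 3^2 × 61 = 1098.
Rotations for period 549: 1098 / 549 = 2.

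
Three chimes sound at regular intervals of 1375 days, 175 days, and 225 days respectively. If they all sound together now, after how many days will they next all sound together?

86625 days

They coincide at every common multiple of the periods; the first is the LCM.
1375 = 5^3 × 11
175 = 5^2 × 7
225 = 3^2 × 5^2
LCM(1375, 175, 225) = 3^2 × 5^3 × 7 × 11 = 86625.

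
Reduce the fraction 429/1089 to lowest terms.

13/33

429 = 3 × 11 × 13
1089 = 3^2 × 11^2
gcd(429, 1089) = 3 × 11 = 33.
Divide numerator and denominator by 33: 429/1089 = 13/33.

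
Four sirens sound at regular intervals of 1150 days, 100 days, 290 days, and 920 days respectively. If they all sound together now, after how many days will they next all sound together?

133400 days

The first simultaneous occurrence is after LCM of the individual periods.
1150 = 2 × 5^2 × 23
100 = 2^2 × 5^2
290 = 2 × 5 × 29
920 = 2^3 × 5 × 23
LCM(1150, 100, 290, 920) = 2^3 × 5^2 × 23 × 29 = 133400.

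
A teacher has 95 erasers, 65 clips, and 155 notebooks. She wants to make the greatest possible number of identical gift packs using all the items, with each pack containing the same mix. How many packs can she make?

5 packs

The pack count must divide each quantity, so the greatest is gcd(95, 65, 155).
95 = 5 × 19
65 = 5 × 13
155 = 5 × 31
gcd(95, 65, 155) = 5.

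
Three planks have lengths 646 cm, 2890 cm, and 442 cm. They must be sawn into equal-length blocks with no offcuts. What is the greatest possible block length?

34 cm

This is the greatest common divisor of 646, 2890, and 442.
646 = 2 × 17 × 19
2890 = 2 × 5 × 17^2
442 = 2 × 13 × 17
gcd(646, 2890, 442) = 2 × 17 = 34.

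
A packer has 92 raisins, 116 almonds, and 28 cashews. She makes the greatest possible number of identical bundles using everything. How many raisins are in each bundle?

Number of bundles = gcd(92, 116, 28).
92 = 2^2 × 23
116 = 2^2 × 29
28 = 2^2 × 7
gcd(92, 116, 28) = 2^2 = 4.
raisins per bundle = 92 / 4 = 23.

23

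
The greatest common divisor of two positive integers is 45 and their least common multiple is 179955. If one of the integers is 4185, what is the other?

1935

For two integers, gcd × lcm = product, so the other is (45 × 179955) / 4185 = 8097975 / 4185 = 1935.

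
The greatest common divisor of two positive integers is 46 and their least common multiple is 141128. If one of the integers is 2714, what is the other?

For two integers, gcd × lcm = product, so the other is (46 × 141128) / 2714 = 6491888 / 2714 = 2392.

2392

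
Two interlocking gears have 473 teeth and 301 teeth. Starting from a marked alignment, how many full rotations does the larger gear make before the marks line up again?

The first common completion time is the LCM of the periods.
473 = 11 × 43
301 = 7 × 43
LCM(473, 301) = 7 × 11 × 43 = 3311.
Rotations for period 473: 3311 / 473 = 7.

7 rotations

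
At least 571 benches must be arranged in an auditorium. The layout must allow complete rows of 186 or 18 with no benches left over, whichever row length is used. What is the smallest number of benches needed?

The number of benches must be a common multiple of 186 and 18, so a multiple of their LCM.
186 = 2 × 3 × 31
18 = 2 × 3^2
LCM(186, 18) = 2 × 3^2 × 31 = 558.
Smallest multiple of 558 that is ≥ 571: ⌈571/558⌉ × 558 = 2 × 558 = 1116.

1116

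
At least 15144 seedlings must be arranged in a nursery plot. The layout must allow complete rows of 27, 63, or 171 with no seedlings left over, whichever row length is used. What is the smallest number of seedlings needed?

17955

The number of seedlings must be a common multiple of 27, 63, and 171, so a multiple of their LCM.
27 = 3^3
63 = 3^2 × 7
171 = 3^2 × 19
LCM(27, 63, 171) = 3^3 × 7 × 19 = 3591.
Smallest multiple of 3591 that is ≥ 15144: ⌈15144/3591⌉ × 3591 = 5 × 3591 = 17955.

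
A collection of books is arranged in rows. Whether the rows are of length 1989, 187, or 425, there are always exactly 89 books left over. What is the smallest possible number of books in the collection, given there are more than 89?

N − 89 must be a common multiple of 1989, 187, and 425.
1989 = 3^2 × 13 × 17
187 = 11 × 17
425 = 5^2 × 17
LCM(1989, 187, 425) = 3^2 × 5^2 × 11 × 13 × 17 = 546975.
Smallest N > 89 is LCM + 89 = 546975 + 89 = 547064.

547064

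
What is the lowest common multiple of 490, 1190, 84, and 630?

490 = 2 × 5 × 7^2
1190 = 2 × 5 × 7 × 17
84 = 2^2 × 3 × 7
630 = 2 × 3^2 × 5 × 7
LCM(490, 1190, 84, 630) = 2^2 × 3^2 × 5 × 7^2 × 17 = 149940.

149940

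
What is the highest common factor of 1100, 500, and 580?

20

1100 = 2^2 × 5^2 × 11
500 = 2^2 × 5^3
580 = 2^2 × 5 × 29
gcd(1100, 500, 580) = 2^2 × 5 = 20.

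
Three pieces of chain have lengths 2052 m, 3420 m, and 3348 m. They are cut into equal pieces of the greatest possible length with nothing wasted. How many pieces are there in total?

245

Piece length = gcd(2052, 3420, 3348).
2052 = 2^2 × 3^3 × 19
3420 = 2^2 × 3^2 × 5 × 19
3348 = 2^2 × 3^3 × 31
gcd(2052, 3420, 3348) = 2^2 × 3^2 = 36.
Total pieces = 2052/36 + 3420/36 + 3348/36 = 57 + 95 + 93 = 245.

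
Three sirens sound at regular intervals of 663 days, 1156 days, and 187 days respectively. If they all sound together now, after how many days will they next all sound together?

We need the least common multiple of the intervals.
663 = 3 × 13 × 17
1156 = 2^2 × 17^2
187 = 11 × 17
LCM(663, 1156, 187) = 2^2 × 3 × 11 × 13 × 17^2 = 495924.

495924 days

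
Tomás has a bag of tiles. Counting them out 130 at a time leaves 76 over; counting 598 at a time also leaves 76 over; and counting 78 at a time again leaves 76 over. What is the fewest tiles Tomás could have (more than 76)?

N − 76 must be a common multiple of 130, 598, and 78.
130 = 2 × 5 × 13
598 = 2 × 13 × 23
78 = 2 × 3 × 13
LCM(130, 598, 78) = 2 × 3 × 5 × 13 × 23 = 8970.
Smallest N > 76 is LCM + 76 = 8970 + 76 = 9046.

9046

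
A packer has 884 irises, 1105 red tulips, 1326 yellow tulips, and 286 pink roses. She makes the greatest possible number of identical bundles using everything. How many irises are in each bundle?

68

Number of bundles = gcd(884, 1105, 1326, 286).
884 = 2^2 × 13 × 17
1105 = 5 × 13 × 17
1326 = 2 × 3 × 13 × 17
286 = 2 × 11 × 13
gcd(884, 1105, 1326, 286) = 13.
irises per bundle = 884 / 13 = 68.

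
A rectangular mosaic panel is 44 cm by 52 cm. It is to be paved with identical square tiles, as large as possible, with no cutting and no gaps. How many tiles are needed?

Tile side = gcd(44, 52).
44 = 2^2 × 11
52 = 2^2 × 13
gcd(44, 52) = 2^2 = 4.
Tiles: (44/4) × (52/4) = 11 × 13 = 143.

143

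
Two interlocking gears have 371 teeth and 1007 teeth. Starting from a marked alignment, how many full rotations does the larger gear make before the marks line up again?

They are all back at their starting positions together after one LCM of the periods.
371 = 7 × 53
1007 = 19 × 53
LCM(371, 1007) = 7 × 19 × 53 = 7049.
Rotations for period 1007: 7049 / 1007 = 7.

7 rotations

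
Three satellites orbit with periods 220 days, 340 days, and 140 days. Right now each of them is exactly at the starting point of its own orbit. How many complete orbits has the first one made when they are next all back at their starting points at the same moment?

They are all back at their starting positions together after one LCM of the periods.
220 = 2^2 × 5 × 11
340 = 2^2 × 5 × 17
140 = 2^2 × 5 × 7
LCM(220, 340, 140) = 2^2 × 5 × 7 × 11 × 17 = 26180.
Orbits for period 220: 26180 / 220 = 119.

119 orbits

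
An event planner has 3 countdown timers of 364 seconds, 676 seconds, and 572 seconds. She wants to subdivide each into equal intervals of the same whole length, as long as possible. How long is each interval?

52 seconds

The interval must divide each timer length; the longest such is the gcd.
364 = 2^2 × 7 × 13
676 = 2^2 × 13^2
572 = 2^2 × 11 × 13
gcd(364, 676, 572) = 2^2 × 13 = 52.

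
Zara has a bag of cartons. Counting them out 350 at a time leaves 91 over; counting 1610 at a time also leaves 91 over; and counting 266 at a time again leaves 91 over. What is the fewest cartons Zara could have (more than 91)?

153041

N − 91 must be a common multiple of 350, 1610, and 266.
350 = 2 × 5^2 × 7
1610 = 2 × 5 × 7 × 23
266 = 2 × 7 × 19
LCM(350, 1610, 266) = 2 × 5^2 × 7 × 19 × 23 = 152950.
Smallest N > 91 is LCM + 91 = 152950 + 91 = 153041.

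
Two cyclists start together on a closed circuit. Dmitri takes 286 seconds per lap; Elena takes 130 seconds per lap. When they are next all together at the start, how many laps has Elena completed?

11 laps

The first common completion time is the LCM of the periods.
286 = 2 × 11 × 13
130 = 2 × 5 × 13
LCM(286, 130) = 2 × 5 × 11 × 13 = 1430.
Laps for period 130: 1430 / 130 = 11.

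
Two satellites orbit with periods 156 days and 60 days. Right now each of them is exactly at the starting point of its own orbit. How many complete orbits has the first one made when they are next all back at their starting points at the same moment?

All finish a whole number of cycles simultaneously at t = LCM of the periods.
156 = 2^2 × 3 × 13
60 = 2^2 × 3 × 5
LCM(156, 60) = 2^2 × 3 × 5 × 13 = 780.
Orbits for period 156: 780 / 156 = 5.

5 orbits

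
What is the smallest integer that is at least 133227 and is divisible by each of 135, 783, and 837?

242730

The integer must be a common multiple of 135, 783, and 837, so a multiple of their LCM.
135 = 3^3 × 5
783 = 3^3 × 29
837 = 3^3 × 31
LCM(135, 783, 837) = 3^3 × 5 × 29 × 31 = 121365.
Smallest multiple of 121365 that is ≥ 133227: ⌈133227/121365⌉ × 121365 = 2 × 121365 = 242730.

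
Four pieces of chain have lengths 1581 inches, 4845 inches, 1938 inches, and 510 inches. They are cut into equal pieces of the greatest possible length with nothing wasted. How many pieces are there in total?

174

Piece length = gcd(1581, 4845, 1938, 510).
1581 = 3 × 17 × 31
4845 = 3 × 5 × 17 × 19
1938 = 2 × 3 × 17 × 19
510 = 2 × 3 × 5 × 17
gcd(1581, 4845, 1938, 510) = 3 × 17 = 51.
Total pieces = 1581/51 + 4845/51 + 1938/51 + 510/51 = 31 + 95 + 38 + 10 = 174.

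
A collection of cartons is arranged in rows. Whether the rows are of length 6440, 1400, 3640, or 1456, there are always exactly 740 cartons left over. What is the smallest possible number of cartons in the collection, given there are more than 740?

837940

N − 740 must be a common multiple of 6440, 1400, 3640, and 1456.
6440 = 2^3 × 5 × 7 × 23
1400 = 2^3 × 5^2 × 7
3640 = 2^3 × 5 × 7 × 13
1456 = 2^4 × 7 × 13
LCM(6440, 1400, 3640, 1456) = 2^4 × 5^2 × 7 × 13 × 23 = 837200.
Smallest N > 740 is LCM + 740 = 837200 + 740 = 837940.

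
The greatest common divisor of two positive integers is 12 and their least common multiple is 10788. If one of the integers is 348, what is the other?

For two integers, gcd × lcm = product, so the other is (12 × 10788) / 348 = 129456 / 348 = 372.

372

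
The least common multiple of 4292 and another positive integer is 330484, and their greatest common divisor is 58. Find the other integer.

gcd × lcm = product of the two integers, so the other integer is (58 × 330484) / 4292 = 4466.

4466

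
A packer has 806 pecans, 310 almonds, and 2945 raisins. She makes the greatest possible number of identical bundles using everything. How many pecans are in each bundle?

Number of bundles = gcd(806, 310, 2945).
806 = 2 × 13 × 31
310 = 2 × 5 × 31
2945 = 5 × 19 × 31
gcd(806, 310, 2945) = 31.
pecans per bundle = 806 / 31 = 26.

26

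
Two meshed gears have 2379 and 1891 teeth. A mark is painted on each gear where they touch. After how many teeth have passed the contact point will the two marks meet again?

We need the least common multiple of the intervals.
2379 = 3 × 13 × 61
1891 = 31 × 61
LCM(2379, 1891) = 3 × 13 × 31 × 61 = 73749.

73749 teeth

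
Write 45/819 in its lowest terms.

5/91

45 = 3^2 × 5
819 = 3^2 × 7 × 13
gcd(45, 819) = 3^2 = 9.
Divide numerator and denominator by 9: 45/819 = 5/91.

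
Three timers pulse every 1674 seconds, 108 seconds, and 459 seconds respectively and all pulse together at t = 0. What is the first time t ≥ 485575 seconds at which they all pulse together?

Joint pulses occur at multiples of LCM(1674, 108, 459).
1674 = 2 × 3^3 × 31
108 = 2^2 × 3^3
459 = 3^3 × 17
LCM(1674, 108, 459) = 2^2 × 3^3 × 17 × 31 = 56916.
Smallest multiple of 56916 that is ≥ 485575: ⌈485575/56916⌉ × 56916 = 9 × 56916 = 512244.

512244 seconds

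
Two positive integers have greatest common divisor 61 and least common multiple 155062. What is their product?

For any two positive integers, gcd × lcm = product = 61 × 155062 = 9458782.

9458782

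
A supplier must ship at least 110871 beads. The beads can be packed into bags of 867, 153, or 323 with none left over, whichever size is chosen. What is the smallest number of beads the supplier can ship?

The number of beads must be a common multiple of 867, 153, and 323, so a multiple of their LCM.
867 = 3 × 17^2
153 = 3^2 × 17
323 = 17 × 19
LCM(867, 153, 323) = 3^2 × 17^2 × 19 = 49419.
Smallest multiple of 49419 that is ≥ 110871: ⌈110871/49419⌉ × 49419 = 3 × 49419 = 148257.

148257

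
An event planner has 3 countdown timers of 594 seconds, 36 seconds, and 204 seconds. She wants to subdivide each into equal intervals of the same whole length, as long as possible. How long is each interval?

6 seconds

The interval must divide each timer length; the longest such is the gcd.
594 = 2 × 3^3 × 11
36 = 2^2 × 3^2
204 = 2^2 × 3 × 17
gcd(594, 36, 204) = 2 × 3 = 6.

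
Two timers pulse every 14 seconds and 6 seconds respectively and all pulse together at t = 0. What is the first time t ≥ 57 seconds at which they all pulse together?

84 seconds

Joint pulses occur at multiples of LCM(14, 6).
14 = 2 × 7
6 = 2 × 3
LCM(14, 6) = 2 × 3 × 7 = 42.
Smallest multiple of 42 that is ≥ 57: ⌈57/42⌉ × 42 = 2 × 42 = 84.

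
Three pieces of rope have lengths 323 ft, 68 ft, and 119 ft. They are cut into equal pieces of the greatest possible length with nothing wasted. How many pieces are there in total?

30

Piece length = gcd(323, 68, 119).
323 = 17 × 19
68 = 2^2 × 17
119 = 7 × 17
gcd(323, 68, 119) = 17.
Total pieces = 323/17 + 68/17 + 119/17 = 19 + 4 + 7 = 30.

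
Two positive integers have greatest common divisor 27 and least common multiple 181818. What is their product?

4909086

For any two positive integers, gcd × lcm = product = 27 × 181818 = 4909086.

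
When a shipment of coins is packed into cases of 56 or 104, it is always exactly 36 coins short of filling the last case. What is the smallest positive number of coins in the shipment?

Being 36 short of a full case of size k means N ≡ −36 (mod k), i.e. N + 36 is a multiple of each size.
56 = 2^3 × 7
104 = 2^3 × 13
LCM(56, 104) = 2^3 × 7 × 13 = 728.
Smallest positive N is 728 − 36 = 692.

692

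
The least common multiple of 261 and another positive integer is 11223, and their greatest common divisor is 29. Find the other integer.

gcd × lcm = product of the two integers, so the other integer is (29 × 11223) / 261 = 1247.

1247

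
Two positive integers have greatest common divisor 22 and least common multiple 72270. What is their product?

1589940

For any two positive integers, gcd × lcm = product = 22 × 72270 = 1589940.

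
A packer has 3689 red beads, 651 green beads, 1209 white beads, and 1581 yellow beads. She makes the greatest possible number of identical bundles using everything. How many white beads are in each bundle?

39

Number of bundles = gcd(3689, 651, 1209, 1581).
3689 = 7 × 17 × 31
651 = 3 × 7 × 31
1209 = 3 × 13 × 31
1581 = 3 × 17 × 31
gcd(3689, 651, 1209, 1581) = 31.
white beads per bundle = 1209 / 31 = 39.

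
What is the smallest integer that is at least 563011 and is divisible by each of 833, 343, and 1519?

The integer must be a common multiple of 833, 343, and 1519, so a multiple of their LCM.
833 = 7^2 × 17
343 = 7^3
1519 = 7^2 × 31
LCM(833, 343, 1519) = 7^3 × 17 × 31 = 180761.
Smallest multiple of 180761 that is ≥ 563011: ⌈563011/180761⌉ × 180761 = 4 × 180761 = 723044.

723044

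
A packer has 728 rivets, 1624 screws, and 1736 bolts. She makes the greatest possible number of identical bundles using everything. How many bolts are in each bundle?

Number of bundles = gcd(728, 1624, 1736).
728 = 2^3 × 7 × 13
1624 = 2^3 × 7 × 29
1736 = 2^3 × 7 × 31
gcd(728, 1624, 1736) = 2^3 × 7 = 56.
bolts per bundle = 1736 / 56 = 31.

31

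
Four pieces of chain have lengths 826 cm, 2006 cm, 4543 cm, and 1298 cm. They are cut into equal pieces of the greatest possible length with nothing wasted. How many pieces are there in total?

Piece length = gcd(826, 2006, 4543, 1298).
826 = 2 × 7 × 59
2006 = 2 × 17 × 59
4543 = 7 × 11 × 59
1298 = 2 × 11 × 59
gcd(826, 2006, 4543, 1298) = 59.
Total pieces = 826/59 + 2006/59 + 4543/59 + 1298/59 = 14 + 34 + 77 + 22 = 147.

147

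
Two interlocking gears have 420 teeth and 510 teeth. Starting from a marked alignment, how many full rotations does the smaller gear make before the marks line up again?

The first common completion time is the LCM of the periods.
420 = 2^2 × 3 × 5 × 7
510 = 2 × 3 × 5 × 17
LCM(420, 510) = 2^2 × 3 × 5 × 7 × 17 = 7140.
Rotations for period 420: 7140 / 420 = 17.

17 rotations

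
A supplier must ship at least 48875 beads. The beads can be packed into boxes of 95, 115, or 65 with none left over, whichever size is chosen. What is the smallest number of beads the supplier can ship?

56810

The number of beads must be a common multiple of 95, 115, and 65, so a multiple of their LCM.
95 = 5 × 19
115 = 5 × 23
65 = 5 × 13
LCM(95, 115, 65) = 5 × 13 × 19 × 23 = 28405.
Smallest multiple of 28405 that is ≥ 48875: ⌈48875/28405⌉ × 28405 = 2 × 28405 = 56810.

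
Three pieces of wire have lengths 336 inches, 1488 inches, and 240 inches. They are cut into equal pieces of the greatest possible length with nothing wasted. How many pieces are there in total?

43

Piece length = gcd(336, 1488, 240).
336 = 2^4 × 3 × 7
1488 = 2^4 × 3 × 31
240 = 2^4 × 3 × 5
gcd(336, 1488, 240) = 2^4 × 3 = 48.
Total pieces = 336/48 + 1488/48 + 240/48 = 7 + 31 + 5 = 43.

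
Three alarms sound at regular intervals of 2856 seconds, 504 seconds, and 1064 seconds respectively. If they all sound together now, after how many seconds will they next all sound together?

162792 seconds

They coincide at every common multiple of the periods; the first is the LCM.
2856 = 2^3 × 3 × 7 × 17
504 = 2^3 × 3^2 × 7
1064 = 2^3 × 7 × 19
LCM(2856, 504, 1064) = 2^3 × 3^2 × 7 × 17 × 19 = 162792.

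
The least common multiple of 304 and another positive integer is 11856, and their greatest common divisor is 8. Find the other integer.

312

gcd × lcm = product of the two integers, so the other integer is (8 × 11856) / 304 = 312.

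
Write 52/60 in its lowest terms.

13/15

52 = 2^2 × 13
60 = 2^2 × 3 × 5
gcd(52, 60) = 2^2 = 4.
Divide numerator and denominator by 4: 52/60 = 13/15.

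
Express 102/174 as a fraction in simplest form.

17/29

102 = 2 × 3 × 17
174 = 2 × 3 × 29
gcd(102, 174) = 2 × 3 = 6.
Divide numerator and denominator by 6: 102/174 = 17/29.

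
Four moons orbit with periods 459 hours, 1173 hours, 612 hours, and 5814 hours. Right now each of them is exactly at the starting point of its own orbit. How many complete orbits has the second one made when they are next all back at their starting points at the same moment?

All finish a whole number of cycles simultaneously at t = LCM of the periods.
459 = 3^3 × 17
1173 = 3 × 17 × 23
612 = 2^2 × 3^2 × 17
5814 = 2 × 3^2 × 17 × 19
LCM(459, 1173, 612, 5814) = 2^2 × 3^3 × 17 × 19 × 23 = 802332.
Orbits for period 1173: 802332 / 1173 = 684.

684 orbits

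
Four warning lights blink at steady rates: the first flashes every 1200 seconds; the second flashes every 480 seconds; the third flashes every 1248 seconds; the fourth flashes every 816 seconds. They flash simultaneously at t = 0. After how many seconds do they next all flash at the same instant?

We need the least common multiple of the intervals.
1200 = 2^4 × 3 × 5^2
480 = 2^5 × 3 × 5
1248 = 2^5 × 3 × 13
816 = 2^4 × 3 × 17
LCM(1200, 480, 1248, 816) = 2^5 × 3 × 5^2 × 13 × 17 = 530400.

530400 seconds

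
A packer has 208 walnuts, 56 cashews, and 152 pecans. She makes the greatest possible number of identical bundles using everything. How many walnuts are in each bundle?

26

Number of bundles = gcd(208, 56, 152).
208 = 2^4 × 13
56 = 2^3 × 7
152 = 2^3 × 19
gcd(208, 56, 152) = 2^3 = 8.
walnuts per bundle = 208 / 8 = 26.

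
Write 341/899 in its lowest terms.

11/29

341 = 11 × 31
899 = 29 × 31
gcd(341, 899) = 31.
Divide numerator and denominator by 31: 341/899 = 11/29.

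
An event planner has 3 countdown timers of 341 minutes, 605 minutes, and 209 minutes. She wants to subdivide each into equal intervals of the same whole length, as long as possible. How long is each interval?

The interval must divide each timer length; the longest such is the gcd.
341 = 11 × 31
605 = 5 × 11^2
209 = 11 × 19
gcd(341, 605, 209) = 11.

11 minutes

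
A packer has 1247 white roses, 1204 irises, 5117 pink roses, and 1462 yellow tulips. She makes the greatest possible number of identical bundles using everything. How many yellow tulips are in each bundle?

34

Number of bundles = gcd(1247, 1204, 5117, 1462).
1247 = 29 × 43
1204 = 2^2 × 7 × 43
5117 = 7 × 17 × 43
1462 = 2 × 17 × 43
gcd(1247, 1204, 5117, 1462) = 43.
yellow tulips per bundle = 1462 / 43 = 34.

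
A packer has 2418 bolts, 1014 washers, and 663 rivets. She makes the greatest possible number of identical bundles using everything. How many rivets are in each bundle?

Number of bundles = gcd(2418, 1014, 663).
2418 = 2 × 3 × 13 × 31
1014 = 2 × 3 × 13^2
663 = 3 × 13 × 17
gcd(2418, 1014, 663) = 3 × 13 = 39.
rivets per bundle = 663 / 39 = 17.

17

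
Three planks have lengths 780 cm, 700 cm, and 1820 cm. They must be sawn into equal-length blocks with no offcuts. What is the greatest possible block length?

This is the greatest common divisor of 780, 700, and 1820.
780 = 2^2 × 3 × 5 × 13
700 = 2^2 × 5^2 × 7
1820 = 2^2 × 5 × 7 × 13
gcd(780, 700, 1820) = 2^2 × 5 = 20.

20 cm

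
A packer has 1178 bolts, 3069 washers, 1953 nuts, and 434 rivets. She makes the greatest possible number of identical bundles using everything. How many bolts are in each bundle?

38

Number of bundles = gcd(1178, 3069, 1953, 434).
1178 = 2 × 19 × 31
3069 = 3^2 × 11 × 31
1953 = 3^2 × 7 × 31
434 = 2 × 7 × 31
gcd(1178, 3069, 1953, 434) = 31.
bolts per bundle = 1178 / 31 = 38.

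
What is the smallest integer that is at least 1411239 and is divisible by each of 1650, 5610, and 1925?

1570800

The integer must be a common multiple of 1650, 5610, and 1925, so a multiple of their LCM.
1650 = 2 × 3 × 5^2 × 11
5610 = 2 × 3 × 5 × 11 × 17
1925 = 5^2 × 7 × 11
LCM(1650, 5610, 1925) = 2 × 3 × 5^2 × 7 × 11 × 17 = 196350.
Smallest multiple of 196350 that is ≥ 1411239: ⌈1411239/196350⌉ × 196350 = 8 × 196350 = 1570800.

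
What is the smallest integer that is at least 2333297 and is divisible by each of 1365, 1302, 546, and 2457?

The integer must be a common multiple of 1365, 1302, 546, and 2457, so a multiple of their LCM.
1365 = 3 × 5 × 7 × 13
1302 = 2 × 3 × 7 × 31
546 = 2 × 3 × 7 × 13
2457 = 3^3 × 7 × 13
LCM(1365, 1302, 546, 2457) = 2 × 3^3 × 5 × 7 × 13 × 31 = 761670.
Smallest multiple of 761670 that is ≥ 2333297: ⌈2333297/761670⌉ × 761670 = 4 × 761670 = 3046680.

3046680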